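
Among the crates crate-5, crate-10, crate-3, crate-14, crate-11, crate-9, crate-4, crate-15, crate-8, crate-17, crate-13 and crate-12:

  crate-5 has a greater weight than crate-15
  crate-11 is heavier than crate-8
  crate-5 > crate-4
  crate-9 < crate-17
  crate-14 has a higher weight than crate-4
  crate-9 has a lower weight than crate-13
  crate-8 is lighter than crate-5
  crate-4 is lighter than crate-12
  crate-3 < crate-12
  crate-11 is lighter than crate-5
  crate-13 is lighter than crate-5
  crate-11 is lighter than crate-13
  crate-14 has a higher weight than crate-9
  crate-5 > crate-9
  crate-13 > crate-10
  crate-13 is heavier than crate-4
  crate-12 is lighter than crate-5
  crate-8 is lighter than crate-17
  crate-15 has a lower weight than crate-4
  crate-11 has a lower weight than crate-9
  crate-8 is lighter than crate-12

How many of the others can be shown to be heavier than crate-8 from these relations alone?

7

From crate-8 the given relations immediately reach crate-11, crate-12, crate-17, crate-5.
From those, crate-9, crate-13 — 6 in total.
From those, crate-14 — 7 in total.
No other element is forced above crate-8 by the given relations, so the count is 7.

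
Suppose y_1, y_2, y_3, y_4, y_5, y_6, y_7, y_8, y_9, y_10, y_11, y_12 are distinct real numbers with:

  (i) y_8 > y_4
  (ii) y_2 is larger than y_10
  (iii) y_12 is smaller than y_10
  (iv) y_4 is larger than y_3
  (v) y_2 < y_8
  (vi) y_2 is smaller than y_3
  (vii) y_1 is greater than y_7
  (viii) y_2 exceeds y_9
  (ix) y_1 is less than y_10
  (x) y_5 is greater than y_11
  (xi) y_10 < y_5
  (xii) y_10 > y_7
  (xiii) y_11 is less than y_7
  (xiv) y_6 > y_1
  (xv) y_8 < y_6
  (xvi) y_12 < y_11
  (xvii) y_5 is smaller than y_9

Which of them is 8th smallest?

Piecing the relations together gives one ordering: y_12 < y_11 < y_7 < y_1 < y_10 < y_5 < y_9 < y_2 < y_3 < y_4 < y_8 < y_6.
The 8th smallest is y_2.

y_2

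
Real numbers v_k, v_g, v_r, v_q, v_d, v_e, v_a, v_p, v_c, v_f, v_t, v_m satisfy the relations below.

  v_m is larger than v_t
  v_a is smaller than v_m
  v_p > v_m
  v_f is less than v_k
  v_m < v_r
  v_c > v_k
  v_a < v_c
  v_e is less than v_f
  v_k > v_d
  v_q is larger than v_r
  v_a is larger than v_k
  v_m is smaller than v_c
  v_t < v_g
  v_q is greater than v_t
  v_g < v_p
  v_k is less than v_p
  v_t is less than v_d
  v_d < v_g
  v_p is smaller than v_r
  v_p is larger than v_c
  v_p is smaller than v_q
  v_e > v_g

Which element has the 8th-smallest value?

v_m

Piecing the relations together gives one ordering: v_t < v_d < v_g < v_e < v_f < v_k < v_a < v_m < v_c < v_p < v_r < v_q.
Counting 8 from the smallest end gives v_m.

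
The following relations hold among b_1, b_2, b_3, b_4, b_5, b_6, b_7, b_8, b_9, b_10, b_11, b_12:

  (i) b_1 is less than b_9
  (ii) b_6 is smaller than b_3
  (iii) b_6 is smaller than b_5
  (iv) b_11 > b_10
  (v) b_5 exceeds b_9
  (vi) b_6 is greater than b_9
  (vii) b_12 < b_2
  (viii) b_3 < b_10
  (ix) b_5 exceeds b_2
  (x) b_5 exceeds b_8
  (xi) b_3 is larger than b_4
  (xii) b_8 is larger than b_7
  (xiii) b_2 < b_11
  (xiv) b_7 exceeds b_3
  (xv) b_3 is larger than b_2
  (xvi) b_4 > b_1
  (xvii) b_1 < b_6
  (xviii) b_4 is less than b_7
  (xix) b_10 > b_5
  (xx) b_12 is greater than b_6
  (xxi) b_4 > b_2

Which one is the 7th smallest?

b_3

Chaining the given pairs: b_1 < b_9 < b_6 < b_12 < b_2 < b_4 < b_3 < b_7 < b_8 < b_5 < b_10 < b_11.
The 7th smallest is b_3.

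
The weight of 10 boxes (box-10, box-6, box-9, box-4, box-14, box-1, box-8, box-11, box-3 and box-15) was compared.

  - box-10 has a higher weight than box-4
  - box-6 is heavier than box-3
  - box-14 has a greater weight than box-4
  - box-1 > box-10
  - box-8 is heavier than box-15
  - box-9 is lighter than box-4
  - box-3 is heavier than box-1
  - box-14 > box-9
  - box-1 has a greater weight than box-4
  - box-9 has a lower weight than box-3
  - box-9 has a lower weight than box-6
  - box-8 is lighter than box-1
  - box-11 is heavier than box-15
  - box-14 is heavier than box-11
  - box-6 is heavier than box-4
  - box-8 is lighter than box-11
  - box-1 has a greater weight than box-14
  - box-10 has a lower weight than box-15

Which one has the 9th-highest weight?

Chaining the given pairs: box-9 < box-4 < box-10 < box-15 < box-8 < box-11 < box-14 < box-1 < box-3 < box-6.
Counting 9 from the largest end gives box-4.

box-4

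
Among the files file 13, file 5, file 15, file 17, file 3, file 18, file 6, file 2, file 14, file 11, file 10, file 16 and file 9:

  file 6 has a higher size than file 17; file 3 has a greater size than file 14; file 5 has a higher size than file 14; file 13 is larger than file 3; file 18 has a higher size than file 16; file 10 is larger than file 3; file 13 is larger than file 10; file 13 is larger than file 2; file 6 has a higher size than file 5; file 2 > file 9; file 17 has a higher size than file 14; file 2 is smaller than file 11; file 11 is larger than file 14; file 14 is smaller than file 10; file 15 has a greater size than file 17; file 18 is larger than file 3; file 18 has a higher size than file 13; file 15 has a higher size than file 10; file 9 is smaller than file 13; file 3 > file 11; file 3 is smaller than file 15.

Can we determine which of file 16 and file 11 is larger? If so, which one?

undetermined

Following every chain through file 16: above file 16 we get file 18.
file 11 is not reached, and no chain runs the other way from file 11 to file 16.
So the given relations leave the order of file 16 and file 11 undetermined.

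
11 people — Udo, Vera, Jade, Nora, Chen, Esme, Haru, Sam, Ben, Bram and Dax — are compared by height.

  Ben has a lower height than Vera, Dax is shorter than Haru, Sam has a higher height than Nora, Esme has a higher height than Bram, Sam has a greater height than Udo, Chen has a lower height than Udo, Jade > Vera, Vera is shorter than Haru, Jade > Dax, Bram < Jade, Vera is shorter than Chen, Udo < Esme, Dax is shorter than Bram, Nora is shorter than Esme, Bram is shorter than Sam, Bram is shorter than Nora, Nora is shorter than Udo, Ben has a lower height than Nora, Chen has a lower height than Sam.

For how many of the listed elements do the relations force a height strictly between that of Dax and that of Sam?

3

Chaining upward from Dax reaches: Bram, Nora, Udo, Haru, Esme, Jade.
Chaining downward from Sam reaches: Ben, Bram, Vera, Chen, Nora, Udo.
Strictly between Dax and Sam are those in both lists: Bram, Nora, Udo — 3 elements.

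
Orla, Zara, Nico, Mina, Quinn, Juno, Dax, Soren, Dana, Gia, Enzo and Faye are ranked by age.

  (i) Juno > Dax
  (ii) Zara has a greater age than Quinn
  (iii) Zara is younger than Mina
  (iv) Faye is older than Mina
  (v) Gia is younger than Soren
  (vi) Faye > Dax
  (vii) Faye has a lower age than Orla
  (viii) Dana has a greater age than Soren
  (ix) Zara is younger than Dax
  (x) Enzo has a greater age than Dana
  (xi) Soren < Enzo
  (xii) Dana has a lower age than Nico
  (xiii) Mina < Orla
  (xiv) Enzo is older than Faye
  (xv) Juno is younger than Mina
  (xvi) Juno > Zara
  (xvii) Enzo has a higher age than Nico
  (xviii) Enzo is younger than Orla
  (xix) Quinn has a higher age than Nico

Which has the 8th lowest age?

Juno

Chaining the given pairs: Gia < Soren < Dana < Nico < Quinn < Zara < Dax < Juno < Mina < Faye < Enzo < Orla.
Counting 8 from the smallest end gives Juno.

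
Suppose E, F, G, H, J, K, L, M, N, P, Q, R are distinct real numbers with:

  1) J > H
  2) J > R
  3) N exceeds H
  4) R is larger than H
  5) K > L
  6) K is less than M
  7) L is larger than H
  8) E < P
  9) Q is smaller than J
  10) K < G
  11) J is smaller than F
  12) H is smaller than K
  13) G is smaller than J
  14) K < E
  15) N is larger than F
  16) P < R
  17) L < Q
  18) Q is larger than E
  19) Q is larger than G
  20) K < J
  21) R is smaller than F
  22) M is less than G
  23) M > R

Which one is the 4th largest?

The consecutive relations fix a unique order: H < L < K < E < P < R < M < G < Q < J < F < N.
Counting 4 from the largest end gives Q.

Q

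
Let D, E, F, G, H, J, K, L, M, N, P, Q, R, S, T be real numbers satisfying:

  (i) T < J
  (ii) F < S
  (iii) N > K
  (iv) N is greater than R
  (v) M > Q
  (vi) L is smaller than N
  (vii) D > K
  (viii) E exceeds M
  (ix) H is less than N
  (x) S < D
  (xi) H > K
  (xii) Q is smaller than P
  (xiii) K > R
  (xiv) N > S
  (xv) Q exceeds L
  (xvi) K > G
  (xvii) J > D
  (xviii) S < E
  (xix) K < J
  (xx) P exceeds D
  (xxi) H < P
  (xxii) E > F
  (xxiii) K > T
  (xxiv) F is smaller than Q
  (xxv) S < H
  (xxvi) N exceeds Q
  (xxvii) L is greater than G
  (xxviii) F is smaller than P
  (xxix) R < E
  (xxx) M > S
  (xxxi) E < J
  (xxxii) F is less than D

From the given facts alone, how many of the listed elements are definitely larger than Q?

5

Directly above Q: M, P, N.
One step further: E (4 so far).
One step further: J (5 so far).
Nothing else is reachable above Q; 5 in all.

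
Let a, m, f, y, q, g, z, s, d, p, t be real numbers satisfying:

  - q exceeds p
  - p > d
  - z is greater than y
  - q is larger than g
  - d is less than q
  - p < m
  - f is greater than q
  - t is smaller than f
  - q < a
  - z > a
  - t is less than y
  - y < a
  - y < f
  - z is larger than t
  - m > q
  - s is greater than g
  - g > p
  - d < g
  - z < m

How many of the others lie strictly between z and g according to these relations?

2

Chaining upward from g reaches: q, s, a, f, m.
Chaining downward from z reaches: t, y, d, p, q, a.
Strictly between g and z are those in both lists: q, a — 2 elements.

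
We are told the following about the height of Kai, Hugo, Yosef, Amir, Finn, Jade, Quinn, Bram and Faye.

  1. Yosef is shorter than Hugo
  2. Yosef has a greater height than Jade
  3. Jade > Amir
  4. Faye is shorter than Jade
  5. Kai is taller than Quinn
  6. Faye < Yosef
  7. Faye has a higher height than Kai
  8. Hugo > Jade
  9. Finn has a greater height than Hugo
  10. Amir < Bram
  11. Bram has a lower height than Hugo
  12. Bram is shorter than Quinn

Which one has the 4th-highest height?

Jade

Chaining the given pairs: Amir < Bram < Quinn < Kai < Faye < Jade < Yosef < Hugo < Finn.
The 4th largest is Jade.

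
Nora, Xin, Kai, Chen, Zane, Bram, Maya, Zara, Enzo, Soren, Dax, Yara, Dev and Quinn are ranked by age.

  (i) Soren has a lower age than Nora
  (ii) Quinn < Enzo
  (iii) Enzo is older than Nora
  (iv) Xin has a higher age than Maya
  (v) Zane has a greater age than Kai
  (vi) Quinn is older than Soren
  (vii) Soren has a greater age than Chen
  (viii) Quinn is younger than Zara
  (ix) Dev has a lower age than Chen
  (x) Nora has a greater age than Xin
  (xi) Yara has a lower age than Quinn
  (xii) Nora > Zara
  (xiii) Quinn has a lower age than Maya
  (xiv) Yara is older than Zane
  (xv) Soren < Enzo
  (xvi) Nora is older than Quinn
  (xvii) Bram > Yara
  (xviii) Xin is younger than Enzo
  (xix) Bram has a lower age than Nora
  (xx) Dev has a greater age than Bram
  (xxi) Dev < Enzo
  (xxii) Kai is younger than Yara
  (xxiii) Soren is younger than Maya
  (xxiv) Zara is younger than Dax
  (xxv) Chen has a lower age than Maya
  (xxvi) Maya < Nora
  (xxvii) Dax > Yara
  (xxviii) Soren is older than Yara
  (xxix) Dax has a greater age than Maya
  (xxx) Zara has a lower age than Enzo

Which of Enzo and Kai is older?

Kai < Zane < Yara < Bram < Dev < Chen < Soren < Quinn < Maya < Xin < Nora < Enzo, by transitivity through Zane, Yara, Bram, Dev, Chen, Soren, Quinn, Maya, Xin, Nora.
So Kai < Enzo; Enzo is the older of the two.

Enzo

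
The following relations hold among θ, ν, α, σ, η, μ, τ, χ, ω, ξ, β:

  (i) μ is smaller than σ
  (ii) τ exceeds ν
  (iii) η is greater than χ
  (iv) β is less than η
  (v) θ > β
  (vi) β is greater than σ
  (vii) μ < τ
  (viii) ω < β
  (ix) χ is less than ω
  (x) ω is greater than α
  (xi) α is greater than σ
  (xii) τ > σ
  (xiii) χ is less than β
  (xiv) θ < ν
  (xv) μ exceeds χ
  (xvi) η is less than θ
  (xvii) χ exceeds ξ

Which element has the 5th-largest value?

The consecutive relations fix a unique order: ξ < χ < μ < σ < α < ω < β < η < θ < ν < τ.
Counting 5 from the largest end gives β.

β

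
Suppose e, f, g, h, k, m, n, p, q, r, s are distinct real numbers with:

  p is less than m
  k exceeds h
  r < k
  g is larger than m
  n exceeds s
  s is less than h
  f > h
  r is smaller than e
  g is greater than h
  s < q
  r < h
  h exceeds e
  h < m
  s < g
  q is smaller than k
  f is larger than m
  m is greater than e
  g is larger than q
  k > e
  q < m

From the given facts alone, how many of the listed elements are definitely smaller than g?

7

The elements the relations force below g are s, r, e, q, p, h, m — no chain reaches any other.
That is 7.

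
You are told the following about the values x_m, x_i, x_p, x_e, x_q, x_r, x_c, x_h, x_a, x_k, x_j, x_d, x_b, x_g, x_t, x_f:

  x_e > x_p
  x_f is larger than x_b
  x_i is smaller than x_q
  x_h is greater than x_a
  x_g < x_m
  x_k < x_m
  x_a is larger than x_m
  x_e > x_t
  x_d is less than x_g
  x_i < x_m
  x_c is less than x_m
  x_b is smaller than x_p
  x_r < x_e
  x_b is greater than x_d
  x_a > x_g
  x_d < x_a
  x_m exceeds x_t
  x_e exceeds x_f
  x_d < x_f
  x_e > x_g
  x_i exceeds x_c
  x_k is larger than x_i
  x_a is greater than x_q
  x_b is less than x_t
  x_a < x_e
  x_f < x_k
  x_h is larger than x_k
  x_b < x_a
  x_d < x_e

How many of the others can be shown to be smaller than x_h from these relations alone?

11

From x_h the given relations immediately reach x_k, x_a.
From those, x_d, x_g, x_b, x_i, x_q, x_f, x_m — 9 in total.
From those, x_c, x_t — 11 in total.
Nothing else is reachable below x_h; 11 in all.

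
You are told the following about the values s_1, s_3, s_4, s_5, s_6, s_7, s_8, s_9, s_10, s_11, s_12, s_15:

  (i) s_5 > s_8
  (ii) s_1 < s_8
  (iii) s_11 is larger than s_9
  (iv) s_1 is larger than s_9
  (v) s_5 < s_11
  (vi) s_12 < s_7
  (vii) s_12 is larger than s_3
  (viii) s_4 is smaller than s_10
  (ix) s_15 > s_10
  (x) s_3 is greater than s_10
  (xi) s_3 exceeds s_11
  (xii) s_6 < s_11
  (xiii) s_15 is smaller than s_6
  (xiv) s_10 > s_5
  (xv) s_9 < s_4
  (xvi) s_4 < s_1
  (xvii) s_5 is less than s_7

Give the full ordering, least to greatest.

Each adjacent pair is fixed by a given relation: s_9 < s_4; s_4 < s_1; s_1 < s_8; s_8 < s_5; s_5 < s_10; s_10 < s_15; s_15 < s_6; s_6 < s_11; s_11 < s_3; s_3 < s_12; s_12 < s_7. Chaining them end to end gives the full order.

s_9 < s_4 < s_1 < s_8 < s_5 < s_10 < s_15 < s_6 < s_11 < s_3 < s_12 < s_7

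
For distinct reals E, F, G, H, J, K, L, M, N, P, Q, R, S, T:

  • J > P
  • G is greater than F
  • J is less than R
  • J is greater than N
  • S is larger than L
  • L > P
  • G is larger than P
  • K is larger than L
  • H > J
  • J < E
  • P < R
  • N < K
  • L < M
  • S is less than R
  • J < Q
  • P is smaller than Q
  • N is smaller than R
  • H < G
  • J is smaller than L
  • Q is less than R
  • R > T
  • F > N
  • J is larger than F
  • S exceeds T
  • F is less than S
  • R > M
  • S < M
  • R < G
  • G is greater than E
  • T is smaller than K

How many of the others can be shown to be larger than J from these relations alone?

9

From J the given relations immediately reach H, E, L, Q, R.
From those, S, M, K, G — 9 in total.
No other element is forced above J by the given relations, so the count is 9.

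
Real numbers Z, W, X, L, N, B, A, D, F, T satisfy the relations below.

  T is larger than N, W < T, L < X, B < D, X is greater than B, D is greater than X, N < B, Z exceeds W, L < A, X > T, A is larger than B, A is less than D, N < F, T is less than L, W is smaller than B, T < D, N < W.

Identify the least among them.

W is not least since N < W; B is not least since W < B; T is not least since N < T; Z is not least since W < Z; L is not least since T < L; A is not least since B < A; X is not least since B < X; D is not least since T < D; F is not least since N < F.
Only N has nothing below it, so N is the least.

N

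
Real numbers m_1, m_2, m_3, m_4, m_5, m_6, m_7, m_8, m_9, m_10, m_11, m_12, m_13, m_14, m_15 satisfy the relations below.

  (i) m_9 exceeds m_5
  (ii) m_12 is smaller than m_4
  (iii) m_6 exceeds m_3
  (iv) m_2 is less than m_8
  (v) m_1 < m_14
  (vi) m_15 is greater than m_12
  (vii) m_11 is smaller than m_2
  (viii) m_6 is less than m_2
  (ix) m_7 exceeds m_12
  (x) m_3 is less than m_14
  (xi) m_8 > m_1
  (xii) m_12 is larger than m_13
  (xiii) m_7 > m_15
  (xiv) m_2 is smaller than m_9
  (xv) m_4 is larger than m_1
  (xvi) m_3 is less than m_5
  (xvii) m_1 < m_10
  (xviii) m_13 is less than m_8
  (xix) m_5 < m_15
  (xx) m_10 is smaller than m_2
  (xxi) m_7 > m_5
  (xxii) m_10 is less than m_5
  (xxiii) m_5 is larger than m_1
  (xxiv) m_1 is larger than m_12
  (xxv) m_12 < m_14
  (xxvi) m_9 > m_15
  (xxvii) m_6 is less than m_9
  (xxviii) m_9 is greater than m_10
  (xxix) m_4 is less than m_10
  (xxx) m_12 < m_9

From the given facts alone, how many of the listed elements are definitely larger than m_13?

The elements the relations force above m_13 are m_12, m_1, m_4, m_10, m_2, m_5, m_15, m_9, m_14, m_7, m_8 — no chain reaches any other.
That is 11.

11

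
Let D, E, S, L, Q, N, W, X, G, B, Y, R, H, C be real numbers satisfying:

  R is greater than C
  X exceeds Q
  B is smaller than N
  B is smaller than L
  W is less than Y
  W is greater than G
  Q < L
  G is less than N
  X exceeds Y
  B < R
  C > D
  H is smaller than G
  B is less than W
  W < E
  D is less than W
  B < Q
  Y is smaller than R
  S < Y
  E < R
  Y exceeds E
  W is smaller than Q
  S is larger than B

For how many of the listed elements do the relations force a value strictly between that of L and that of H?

3

Chaining upward from H reaches: G, W, Q, E, Y, N, X, R.
Chaining downward from L reaches: D, G, B, W, Q.
Strictly between H and L are those in both lists: G, W, Q — 3 elements.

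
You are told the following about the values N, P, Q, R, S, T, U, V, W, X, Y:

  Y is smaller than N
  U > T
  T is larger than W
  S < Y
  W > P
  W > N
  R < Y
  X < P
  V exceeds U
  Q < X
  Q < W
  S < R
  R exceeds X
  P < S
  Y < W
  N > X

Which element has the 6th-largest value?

Y

Piecing the relations together gives one ordering: Q < X < P < S < R < Y < N < W < T < U < V.
The 6th largest is Y.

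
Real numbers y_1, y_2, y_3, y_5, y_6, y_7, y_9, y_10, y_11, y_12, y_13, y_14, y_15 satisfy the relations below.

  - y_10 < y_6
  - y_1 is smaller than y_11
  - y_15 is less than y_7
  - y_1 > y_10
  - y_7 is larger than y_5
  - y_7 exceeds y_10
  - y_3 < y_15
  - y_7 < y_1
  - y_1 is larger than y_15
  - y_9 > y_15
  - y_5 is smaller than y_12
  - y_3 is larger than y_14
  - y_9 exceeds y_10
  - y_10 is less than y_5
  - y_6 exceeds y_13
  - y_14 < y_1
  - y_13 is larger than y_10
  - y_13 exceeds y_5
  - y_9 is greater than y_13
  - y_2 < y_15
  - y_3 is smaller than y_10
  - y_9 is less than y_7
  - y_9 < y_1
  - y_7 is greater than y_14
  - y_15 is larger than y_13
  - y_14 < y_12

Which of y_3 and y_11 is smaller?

y_3

The relevant relations are y_3 < y_10; y_10 < y_5; y_5 < y_13; y_13 < y_15; y_15 < y_9; y_9 < y_7; y_7 < y_1; y_1 < y_11.
Chaining these gives y_3 < y_10 < y_5 < y_13 < y_15 < y_9 < y_7 < y_1 < y_11.
So y_3 < y_11; y_3 is the smaller of the two.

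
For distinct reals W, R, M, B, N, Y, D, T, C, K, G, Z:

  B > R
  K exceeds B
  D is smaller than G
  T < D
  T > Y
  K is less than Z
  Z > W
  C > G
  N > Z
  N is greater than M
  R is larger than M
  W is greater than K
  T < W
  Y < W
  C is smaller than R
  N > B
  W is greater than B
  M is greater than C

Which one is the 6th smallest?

Piecing the relations together gives one ordering: Y < T < D < G < C < M < R < B < K < W < Z < N.
The 6th smallest is M.

M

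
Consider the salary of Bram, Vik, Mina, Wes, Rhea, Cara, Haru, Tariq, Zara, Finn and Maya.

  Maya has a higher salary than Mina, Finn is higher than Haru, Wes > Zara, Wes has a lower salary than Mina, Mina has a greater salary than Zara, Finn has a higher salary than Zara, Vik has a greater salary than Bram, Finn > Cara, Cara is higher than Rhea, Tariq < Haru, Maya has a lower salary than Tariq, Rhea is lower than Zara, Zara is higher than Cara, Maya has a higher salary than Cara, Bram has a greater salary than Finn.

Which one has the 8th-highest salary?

The consecutive relations fix a unique order: Rhea < Cara < Zara < Wes < Mina < Maya < Tariq < Haru < Finn < Bram < Vik.
Counting 8 from the largest end gives Wes.

Wes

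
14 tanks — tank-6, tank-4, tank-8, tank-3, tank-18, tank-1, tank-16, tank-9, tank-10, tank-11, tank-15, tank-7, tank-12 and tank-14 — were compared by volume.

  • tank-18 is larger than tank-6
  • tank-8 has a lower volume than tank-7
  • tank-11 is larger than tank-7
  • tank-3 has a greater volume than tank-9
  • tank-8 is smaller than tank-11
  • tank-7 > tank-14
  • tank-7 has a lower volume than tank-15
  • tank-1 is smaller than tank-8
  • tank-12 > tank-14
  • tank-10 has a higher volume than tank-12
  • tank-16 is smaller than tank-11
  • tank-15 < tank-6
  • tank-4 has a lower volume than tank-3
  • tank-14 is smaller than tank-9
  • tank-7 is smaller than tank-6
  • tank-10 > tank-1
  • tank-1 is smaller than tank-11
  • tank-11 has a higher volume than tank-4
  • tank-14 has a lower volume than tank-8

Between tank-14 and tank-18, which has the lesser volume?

Chaining the given relations: tank-14 < tank-8 < tank-7 < tank-15 < tank-6 < tank-18.
So tank-14 < tank-18; tank-14 is the smaller of the two.

tank-14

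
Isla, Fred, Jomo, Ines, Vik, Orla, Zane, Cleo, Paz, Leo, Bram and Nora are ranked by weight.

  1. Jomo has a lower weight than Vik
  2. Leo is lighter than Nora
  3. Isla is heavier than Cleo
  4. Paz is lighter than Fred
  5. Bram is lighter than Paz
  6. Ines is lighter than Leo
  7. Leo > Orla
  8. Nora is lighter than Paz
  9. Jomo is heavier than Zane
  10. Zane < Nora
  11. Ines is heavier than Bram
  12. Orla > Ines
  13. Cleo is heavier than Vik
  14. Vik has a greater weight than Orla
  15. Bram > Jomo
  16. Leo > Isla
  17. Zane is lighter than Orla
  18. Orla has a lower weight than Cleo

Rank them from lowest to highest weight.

Nothing is placed below Zane, so it is least; from there Zane < Jomo; Jomo < Bram; Bram < Ines; Ines < Orla; Orla < Vik; Vik < Cleo; Cleo < Isla; Isla < Leo; Leo < Nora; Nora < Paz; Paz < Fred, each given directly.

Zane < Jomo < Bram < Ines < Orla < Vik < Cleo < Isla < Leo < Nora < Paz < Fred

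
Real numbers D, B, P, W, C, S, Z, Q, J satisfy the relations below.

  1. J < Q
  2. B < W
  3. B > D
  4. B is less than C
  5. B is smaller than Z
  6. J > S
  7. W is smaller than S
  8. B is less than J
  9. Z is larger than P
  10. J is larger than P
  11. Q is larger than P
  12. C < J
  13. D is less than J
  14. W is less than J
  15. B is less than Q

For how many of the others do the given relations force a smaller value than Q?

7

The elements the relations force below Q are D, B, C, W, S, P, J — no chain reaches any other.
That is 7.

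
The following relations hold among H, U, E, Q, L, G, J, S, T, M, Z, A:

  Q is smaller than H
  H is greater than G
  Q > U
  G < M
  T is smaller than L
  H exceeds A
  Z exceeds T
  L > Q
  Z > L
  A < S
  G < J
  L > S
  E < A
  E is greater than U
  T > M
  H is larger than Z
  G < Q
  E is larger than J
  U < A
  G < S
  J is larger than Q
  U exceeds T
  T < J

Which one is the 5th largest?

A

Chaining the given pairs: G < M < T < U < Q < J < E < A < S < L < Z < H.
The 5th largest is A.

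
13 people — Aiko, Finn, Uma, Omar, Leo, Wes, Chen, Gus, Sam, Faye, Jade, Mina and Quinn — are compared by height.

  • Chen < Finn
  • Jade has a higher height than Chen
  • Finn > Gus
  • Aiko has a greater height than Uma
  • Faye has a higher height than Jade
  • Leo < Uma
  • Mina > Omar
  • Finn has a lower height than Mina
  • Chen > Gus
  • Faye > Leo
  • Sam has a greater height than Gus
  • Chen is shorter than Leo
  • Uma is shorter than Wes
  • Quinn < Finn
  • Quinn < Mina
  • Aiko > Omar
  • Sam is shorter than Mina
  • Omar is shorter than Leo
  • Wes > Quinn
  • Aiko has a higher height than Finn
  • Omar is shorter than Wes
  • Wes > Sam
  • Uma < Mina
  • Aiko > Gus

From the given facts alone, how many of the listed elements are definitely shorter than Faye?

5

The elements the relations force below Faye are Gus, Chen, Omar, Leo, Jade — no chain reaches any other.
That is 5.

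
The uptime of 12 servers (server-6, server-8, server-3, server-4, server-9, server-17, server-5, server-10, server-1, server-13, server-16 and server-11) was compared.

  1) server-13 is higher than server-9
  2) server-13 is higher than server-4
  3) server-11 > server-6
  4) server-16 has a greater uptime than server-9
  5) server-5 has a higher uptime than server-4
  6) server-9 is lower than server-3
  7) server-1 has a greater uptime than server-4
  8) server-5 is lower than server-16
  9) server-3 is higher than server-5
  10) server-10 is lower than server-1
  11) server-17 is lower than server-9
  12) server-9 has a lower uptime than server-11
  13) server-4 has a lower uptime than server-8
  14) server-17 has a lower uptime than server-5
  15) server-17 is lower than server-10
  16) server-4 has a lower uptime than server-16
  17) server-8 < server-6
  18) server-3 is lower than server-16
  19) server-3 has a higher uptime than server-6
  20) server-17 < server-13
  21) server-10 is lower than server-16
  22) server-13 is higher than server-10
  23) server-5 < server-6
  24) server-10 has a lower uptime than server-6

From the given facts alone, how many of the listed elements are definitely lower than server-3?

7

The elements the relations force below server-3 are server-4, server-17, server-10, server-5, server-9, server-8, server-6 — no chain reaches any other.
That is 7.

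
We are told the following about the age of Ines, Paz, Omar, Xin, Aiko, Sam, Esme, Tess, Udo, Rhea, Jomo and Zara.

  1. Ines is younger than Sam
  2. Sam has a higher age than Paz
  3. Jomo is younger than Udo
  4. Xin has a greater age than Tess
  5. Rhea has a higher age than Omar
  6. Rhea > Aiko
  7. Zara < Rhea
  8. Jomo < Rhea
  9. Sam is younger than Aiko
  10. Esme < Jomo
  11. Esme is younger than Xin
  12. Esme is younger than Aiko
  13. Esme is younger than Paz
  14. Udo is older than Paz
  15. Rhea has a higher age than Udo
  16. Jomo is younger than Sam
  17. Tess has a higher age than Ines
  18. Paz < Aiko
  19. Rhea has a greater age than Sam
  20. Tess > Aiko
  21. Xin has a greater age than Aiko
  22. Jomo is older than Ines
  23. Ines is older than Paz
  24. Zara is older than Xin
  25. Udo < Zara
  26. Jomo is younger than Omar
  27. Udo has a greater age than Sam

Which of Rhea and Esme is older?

Rhea

The relevant relations are Esme < Paz; Paz < Ines; Ines < Jomo; Jomo < Sam; Sam < Aiko; Aiko < Tess; Tess < Xin; Xin < Zara; Zara < Rhea.
Together: Esme < Paz < Ines < Jomo < Sam < Aiko < Tess < Xin < Zara < Rhea.
So Esme < Rhea; Rhea is the older of the two.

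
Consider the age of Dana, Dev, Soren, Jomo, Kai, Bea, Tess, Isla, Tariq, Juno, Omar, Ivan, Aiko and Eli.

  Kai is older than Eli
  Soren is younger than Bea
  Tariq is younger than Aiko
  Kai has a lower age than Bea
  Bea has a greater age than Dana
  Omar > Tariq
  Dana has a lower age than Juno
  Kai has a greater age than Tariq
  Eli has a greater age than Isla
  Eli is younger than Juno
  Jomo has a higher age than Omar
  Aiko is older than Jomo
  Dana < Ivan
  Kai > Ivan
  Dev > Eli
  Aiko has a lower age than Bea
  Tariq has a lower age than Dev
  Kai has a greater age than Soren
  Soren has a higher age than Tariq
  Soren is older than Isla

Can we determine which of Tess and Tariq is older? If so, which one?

undetermined

Following every chain through Tariq: above Tariq we get Omar, Soren, Jomo, Dev, Aiko, Kai, Bea.
Tess is not reached, and no chain runs the other way from Tess to Tariq.
So the given relations leave the order of Tariq and Tess undetermined.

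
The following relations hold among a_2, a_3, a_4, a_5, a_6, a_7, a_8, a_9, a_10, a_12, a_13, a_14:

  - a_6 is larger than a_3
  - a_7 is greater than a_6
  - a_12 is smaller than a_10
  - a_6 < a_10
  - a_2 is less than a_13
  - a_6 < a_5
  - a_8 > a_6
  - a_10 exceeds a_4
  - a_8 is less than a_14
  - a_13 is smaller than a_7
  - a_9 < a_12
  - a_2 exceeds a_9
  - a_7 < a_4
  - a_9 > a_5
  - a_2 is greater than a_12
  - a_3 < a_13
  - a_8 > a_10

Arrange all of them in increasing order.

a_3 < a_6 < a_5 < a_9 < a_12 < a_2 < a_13 < a_7 < a_4 < a_10 < a_8 < a_14

The consecutive links are each given: a_3 < a_6; a_6 < a_5; a_5 < a_9; a_9 < a_12; a_12 < a_2; a_2 < a_13; a_13 < a_7; a_7 < a_4; a_4 < a_10; a_10 < a_8; a_8 < a_14.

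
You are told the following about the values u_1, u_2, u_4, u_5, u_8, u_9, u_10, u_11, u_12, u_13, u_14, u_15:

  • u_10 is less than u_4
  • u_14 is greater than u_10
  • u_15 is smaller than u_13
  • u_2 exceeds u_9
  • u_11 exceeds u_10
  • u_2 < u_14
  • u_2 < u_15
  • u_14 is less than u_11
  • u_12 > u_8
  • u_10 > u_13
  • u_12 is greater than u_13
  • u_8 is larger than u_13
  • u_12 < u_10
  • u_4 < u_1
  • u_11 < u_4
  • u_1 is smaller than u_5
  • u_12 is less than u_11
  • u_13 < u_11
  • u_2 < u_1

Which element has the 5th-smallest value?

The consecutive relations fix a unique order: u_9 < u_2 < u_15 < u_13 < u_8 < u_12 < u_10 < u_14 < u_11 < u_4 < u_1 < u_5.
The 5th smallest is u_8.

u_8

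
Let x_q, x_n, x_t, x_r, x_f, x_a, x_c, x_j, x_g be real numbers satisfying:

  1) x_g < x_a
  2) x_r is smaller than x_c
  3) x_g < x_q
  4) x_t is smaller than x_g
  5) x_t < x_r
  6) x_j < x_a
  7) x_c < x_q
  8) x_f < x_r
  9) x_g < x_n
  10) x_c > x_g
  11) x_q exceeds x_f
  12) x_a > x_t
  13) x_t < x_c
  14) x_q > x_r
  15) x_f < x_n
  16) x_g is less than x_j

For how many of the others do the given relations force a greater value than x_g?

5

From x_g the given relations immediately reach x_n, x_j, x_c, x_a, x_q.
No other element is forced above x_g by the given relations, so the count is 5.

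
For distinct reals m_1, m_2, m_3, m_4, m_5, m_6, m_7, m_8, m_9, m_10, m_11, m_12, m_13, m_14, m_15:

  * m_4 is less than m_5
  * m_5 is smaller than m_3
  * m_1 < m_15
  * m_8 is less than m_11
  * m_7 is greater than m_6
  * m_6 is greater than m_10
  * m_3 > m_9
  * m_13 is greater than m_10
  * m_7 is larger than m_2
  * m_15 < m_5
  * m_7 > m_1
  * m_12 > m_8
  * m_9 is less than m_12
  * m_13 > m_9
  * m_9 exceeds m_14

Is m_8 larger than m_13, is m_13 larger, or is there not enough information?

Following every chain through m_8: above m_8 we get m_12, m_11.
m_13 is not reached, and no chain runs the other way from m_13 to m_8.
So the given relations leave the order of m_8 and m_13 undetermined.

undetermined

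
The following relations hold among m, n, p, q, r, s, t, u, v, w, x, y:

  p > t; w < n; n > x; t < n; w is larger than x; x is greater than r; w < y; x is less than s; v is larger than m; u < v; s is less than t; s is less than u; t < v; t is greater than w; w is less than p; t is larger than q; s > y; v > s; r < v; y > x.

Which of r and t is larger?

The relevant relations are r < x; x < w; w < y; y < s; s < t.
Together: r < x < w < y < s < t.
So r < t; t is the larger of the two.

t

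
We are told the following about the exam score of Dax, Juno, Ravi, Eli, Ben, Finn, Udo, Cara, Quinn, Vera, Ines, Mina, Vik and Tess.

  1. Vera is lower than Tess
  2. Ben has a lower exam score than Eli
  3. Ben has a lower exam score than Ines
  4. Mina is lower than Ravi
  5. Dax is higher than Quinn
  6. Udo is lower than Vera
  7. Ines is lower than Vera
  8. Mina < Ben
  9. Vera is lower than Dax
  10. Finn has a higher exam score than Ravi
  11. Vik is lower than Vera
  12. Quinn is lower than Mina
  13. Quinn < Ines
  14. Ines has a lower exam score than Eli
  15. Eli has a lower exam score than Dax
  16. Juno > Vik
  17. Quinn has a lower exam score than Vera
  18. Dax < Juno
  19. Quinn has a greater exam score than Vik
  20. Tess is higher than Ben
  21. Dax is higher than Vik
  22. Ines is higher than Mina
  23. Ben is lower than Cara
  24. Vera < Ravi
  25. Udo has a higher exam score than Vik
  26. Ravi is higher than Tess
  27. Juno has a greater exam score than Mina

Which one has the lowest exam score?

Vik

Quinn is not least since Vik < Quinn; Mina is not least since Quinn < Mina; Ben is not least since Mina < Ben; Ines is not least since Ben < Ines; Udo is not least since Vik < Udo; Vera is not least since Ines < Vera; Eli is not least since Ben < Eli; Dax is not least since Vik < Dax; Juno is not least since Dax < Juno; Tess is not least since Ben < Tess; Ravi is not least since Mina < Ravi; Cara is not least since Ben < Cara; Finn is not least since Ravi < Finn.
Only Vik has nothing below it, so Vik is the lowest exam score.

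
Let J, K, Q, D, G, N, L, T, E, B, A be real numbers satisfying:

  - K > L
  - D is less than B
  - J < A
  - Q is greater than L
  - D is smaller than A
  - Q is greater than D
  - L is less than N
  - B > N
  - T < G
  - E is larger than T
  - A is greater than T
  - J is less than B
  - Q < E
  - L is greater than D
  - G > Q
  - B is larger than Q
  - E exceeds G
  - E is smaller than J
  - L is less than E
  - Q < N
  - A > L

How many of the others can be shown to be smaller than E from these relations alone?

From E the given relations immediately reach T, L, Q, G.
From those, D — 5 in total.
Nothing else is reachable below E; 5 in all.

5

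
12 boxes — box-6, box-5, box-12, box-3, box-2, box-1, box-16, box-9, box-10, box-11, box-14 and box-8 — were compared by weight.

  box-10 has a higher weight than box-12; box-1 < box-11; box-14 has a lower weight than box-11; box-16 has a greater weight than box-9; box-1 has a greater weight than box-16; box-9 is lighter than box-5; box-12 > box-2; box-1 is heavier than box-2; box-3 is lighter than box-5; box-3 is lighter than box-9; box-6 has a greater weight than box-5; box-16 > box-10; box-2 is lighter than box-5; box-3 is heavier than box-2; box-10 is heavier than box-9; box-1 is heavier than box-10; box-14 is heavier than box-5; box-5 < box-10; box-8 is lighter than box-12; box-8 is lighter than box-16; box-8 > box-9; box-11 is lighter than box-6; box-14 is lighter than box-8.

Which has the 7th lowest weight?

box-12

Piecing the relations together gives one ordering: box-2 < box-3 < box-9 < box-5 < box-14 < box-8 < box-12 < box-10 < box-16 < box-1 < box-11 < box-6.
Counting 7 from the smallest end gives box-12.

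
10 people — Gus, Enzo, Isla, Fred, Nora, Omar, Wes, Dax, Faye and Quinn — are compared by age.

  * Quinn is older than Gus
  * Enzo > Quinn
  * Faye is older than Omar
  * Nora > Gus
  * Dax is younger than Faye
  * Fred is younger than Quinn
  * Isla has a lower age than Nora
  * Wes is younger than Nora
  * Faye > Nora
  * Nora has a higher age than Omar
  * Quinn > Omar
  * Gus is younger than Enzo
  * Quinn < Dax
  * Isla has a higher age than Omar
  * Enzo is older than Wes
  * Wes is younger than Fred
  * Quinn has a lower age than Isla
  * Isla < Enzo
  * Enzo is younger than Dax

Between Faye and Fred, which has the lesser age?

Fred < Quinn < Isla < Enzo < Dax < Faye, by transitivity through Quinn, Isla, Enzo, Dax.
So Fred < Faye; Fred is the younger of the two.

Fred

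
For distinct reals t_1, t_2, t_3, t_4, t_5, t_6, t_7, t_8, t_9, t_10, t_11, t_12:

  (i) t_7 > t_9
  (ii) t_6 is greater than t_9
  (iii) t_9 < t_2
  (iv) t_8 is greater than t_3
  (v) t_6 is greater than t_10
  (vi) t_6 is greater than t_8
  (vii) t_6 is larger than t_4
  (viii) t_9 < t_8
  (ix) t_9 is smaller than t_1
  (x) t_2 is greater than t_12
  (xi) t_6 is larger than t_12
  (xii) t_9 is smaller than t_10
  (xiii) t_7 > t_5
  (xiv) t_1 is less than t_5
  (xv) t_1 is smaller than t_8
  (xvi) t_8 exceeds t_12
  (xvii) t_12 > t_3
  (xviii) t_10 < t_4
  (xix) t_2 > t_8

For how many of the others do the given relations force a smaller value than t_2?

5

Directly below t_2: t_12, t_9, t_8.
One step further: t_3, t_1 (5 so far).
No other element is forced below t_2 by the given relations, so the count is 5.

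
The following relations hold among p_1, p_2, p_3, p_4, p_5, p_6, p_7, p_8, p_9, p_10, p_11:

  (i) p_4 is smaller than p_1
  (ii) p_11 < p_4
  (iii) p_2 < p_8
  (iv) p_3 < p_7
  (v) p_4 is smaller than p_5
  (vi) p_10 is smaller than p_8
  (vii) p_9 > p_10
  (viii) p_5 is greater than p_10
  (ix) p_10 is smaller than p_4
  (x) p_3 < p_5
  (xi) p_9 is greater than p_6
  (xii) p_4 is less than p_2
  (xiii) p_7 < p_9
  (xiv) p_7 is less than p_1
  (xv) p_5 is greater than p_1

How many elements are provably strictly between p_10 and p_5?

The relations place p_10 below p_5. An element lies strictly between them when it is forced above p_10 and also forced below p_5.
Above p_10: {p_4, p_2, p_1, p_8, p_9}. Below p_5: {p_3, p_7, p_11, p_4, p_1}.
Intersection: {p_4, p_1} — 2.

2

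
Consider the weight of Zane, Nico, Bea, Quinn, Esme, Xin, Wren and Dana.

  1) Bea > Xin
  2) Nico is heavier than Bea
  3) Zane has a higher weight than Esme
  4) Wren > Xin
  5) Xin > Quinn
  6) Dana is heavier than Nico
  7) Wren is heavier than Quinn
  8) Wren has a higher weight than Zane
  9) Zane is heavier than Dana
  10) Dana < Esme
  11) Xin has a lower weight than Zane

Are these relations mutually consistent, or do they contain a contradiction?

The single ordering Quinn < Xin < Bea < Nico < Dana < Esme < Zane < Wren satisfies every listed relation, so no contradiction arises.

consistent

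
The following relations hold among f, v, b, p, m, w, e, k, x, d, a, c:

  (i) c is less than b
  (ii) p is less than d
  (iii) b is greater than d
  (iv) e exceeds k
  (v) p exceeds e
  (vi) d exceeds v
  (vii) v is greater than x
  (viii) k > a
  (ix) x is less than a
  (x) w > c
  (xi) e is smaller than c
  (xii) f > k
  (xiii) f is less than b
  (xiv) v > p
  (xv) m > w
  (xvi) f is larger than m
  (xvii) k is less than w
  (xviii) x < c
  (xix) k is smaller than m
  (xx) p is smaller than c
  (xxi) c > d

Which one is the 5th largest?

c

Chaining the given pairs: x < a < k < e < p < v < d < c < w < m < f < b.
Counting 5 from the largest end gives c.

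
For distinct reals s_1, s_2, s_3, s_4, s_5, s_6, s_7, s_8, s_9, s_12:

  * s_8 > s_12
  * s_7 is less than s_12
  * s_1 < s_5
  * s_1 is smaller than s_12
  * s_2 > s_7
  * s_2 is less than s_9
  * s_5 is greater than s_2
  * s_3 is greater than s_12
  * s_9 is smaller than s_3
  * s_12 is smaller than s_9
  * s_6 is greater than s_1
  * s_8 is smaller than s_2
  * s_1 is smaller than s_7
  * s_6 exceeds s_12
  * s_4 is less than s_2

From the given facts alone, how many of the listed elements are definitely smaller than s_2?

Directly below s_2: s_7, s_4, s_8.
One step further: s_1, s_12 (5 so far).
No other element is forced below s_2 by the given relations, so the count is 5.

5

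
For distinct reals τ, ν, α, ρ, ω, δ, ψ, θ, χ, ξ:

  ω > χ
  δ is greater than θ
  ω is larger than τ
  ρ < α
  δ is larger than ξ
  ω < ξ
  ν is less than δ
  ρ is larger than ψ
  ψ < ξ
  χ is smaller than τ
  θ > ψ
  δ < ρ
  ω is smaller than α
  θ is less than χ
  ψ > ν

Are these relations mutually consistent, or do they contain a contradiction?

consistent

The single ordering ν < ψ < θ < χ < τ < ω < ξ < δ < ρ < α satisfies every listed relation, so no contradiction arises.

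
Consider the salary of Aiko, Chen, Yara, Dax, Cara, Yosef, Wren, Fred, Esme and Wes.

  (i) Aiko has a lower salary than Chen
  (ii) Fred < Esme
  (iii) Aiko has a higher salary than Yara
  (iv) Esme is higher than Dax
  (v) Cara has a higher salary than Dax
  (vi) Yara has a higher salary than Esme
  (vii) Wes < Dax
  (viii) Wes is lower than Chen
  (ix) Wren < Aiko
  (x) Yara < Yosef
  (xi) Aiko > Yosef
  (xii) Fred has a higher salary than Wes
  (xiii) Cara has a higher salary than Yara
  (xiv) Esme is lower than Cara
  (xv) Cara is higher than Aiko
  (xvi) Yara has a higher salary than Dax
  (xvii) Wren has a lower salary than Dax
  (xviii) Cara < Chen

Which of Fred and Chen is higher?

Chen

Following the relations from Fred: Fred < Esme < Yara < Aiko < Cara < Chen.
So Fred < Chen; Chen is the higher of the two.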